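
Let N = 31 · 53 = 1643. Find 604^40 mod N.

Mod 31: 604 ≡ 15; by Fermat, exponent reduces to 40 mod 30 = 10; 15^10 ≡ 1 (mod 31).
Mod 53: 604 ≡ 21; 21^40 ≡ 47 (mod 53).
Combine by CRT: x ≡ 1 (mod 31), x ≡ 47 (mod 53) ⇒ x ≡ 683 (mod 1643).

683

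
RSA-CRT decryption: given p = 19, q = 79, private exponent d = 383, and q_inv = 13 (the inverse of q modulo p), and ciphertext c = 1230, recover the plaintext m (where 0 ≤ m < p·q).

d_p = d mod (p−1) = 383 mod 18 = 5; d_q = d mod (q−1) = 71.
m₁ = c^(d_p) mod p: c ≡ 14 (mod 19), and 14^5 mod 19 = 10.
m₂ = c^(d_q) mod q: c ≡ 45 (mod 79), and 45^71 mod 79 = 32.
h = q_inv·(m₁ − m₂) mod p = 13·(10 − 32) mod 19 = 18.
m = m₂ + h·q = 32 + 18·79 = 1454.

1454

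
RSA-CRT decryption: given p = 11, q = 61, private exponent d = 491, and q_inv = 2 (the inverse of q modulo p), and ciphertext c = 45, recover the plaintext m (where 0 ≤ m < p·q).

463

d_p = d mod (p−1) = 491 mod 10 = 1; d_q = d mod (q−1) = 11.
m₁ = c^(d_p) mod p: c ≡ 1 (mod 11), and 1^1 mod 11 = 1.
m₂ = c^(d_q) mod q: c ≡ 45 (mod 61), and 45^11 mod 61 = 36.
h = q_inv·(m₁ − m₂) mod p = 2·(1 − 36) mod 11 = 7.
m = m₂ + h·q = 36 + 7·61 = 463.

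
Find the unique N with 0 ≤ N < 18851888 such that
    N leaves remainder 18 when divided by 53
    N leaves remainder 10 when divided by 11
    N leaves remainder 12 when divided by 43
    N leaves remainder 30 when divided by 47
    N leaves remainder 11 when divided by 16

From N ≡ 18 (mod 53) write N = 18 + 53t. Substituting into N ≡ 10 (mod 11) gives 53t ≡ 3 (mod 11), and since 9⁻¹ ≡ 5 (mod 11), t ≡ 4. Hence N ≡ 18 + 53·4 = 230 (mod 583).
From N ≡ 230 (mod 583) write N = 230 + 583t. Substituting into N ≡ 12 (mod 43) gives 583t ≡ 40 (mod 43), and since 24⁻¹ ≡ 9 (mod 43), t ≡ 16. Hence N ≡ 230 + 583·16 = 9558 (mod 25069).
From N ≡ 9558 (mod 25069) write N = 9558 + 25069t. Substituting into N ≡ 30 (mod 47) gives 25069t ≡ 13 (mod 47), and since 18⁻¹ ≡ 34 (mod 47), t ≡ 19. Hence N ≡ 9558 + 25069·19 = 485869 (mod 1178243).
From N ≡ 485869 (mod 1178243) write N = 485869 + 1178243t. Substituting into N ≡ 11 (mod 16) gives 1178243t ≡ 14 (mod 16), and since 3⁻¹ ≡ 11 (mod 16), t ≡ 10. Hence N ≡ 485869 + 1178243·10 = 12268299 (mod 18851888).

12268299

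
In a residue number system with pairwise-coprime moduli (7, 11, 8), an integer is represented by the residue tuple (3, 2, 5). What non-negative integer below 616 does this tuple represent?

The moduli are pairwise coprime; N = 7·11·8 = 616.
N/7 = 88; 88 ≡ 4 (mod 7); 4·2 ≡ 1, so inverse 2.
N/11 = 56; 56 ≡ 1 (mod 11), inverse 1.
N/8 = 77; 77 ≡ 5 (mod 8); 5·5 ≡ 1, so inverse 5.
x ≡ 3·88·2 + 2·56·1 + 5·77·5 = 2565.
2565 mod 616 = 101.

101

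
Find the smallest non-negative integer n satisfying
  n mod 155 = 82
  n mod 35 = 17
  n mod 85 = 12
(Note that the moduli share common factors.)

gcd(155, 35) = 5 and 5 | (17 − 82), so the pair is consistent; merging gives n ≡ 857 (mod 1085), where 1085 = lcm(155, 35).
gcd(1085, 85) = 5 and 5 | (12 − 857), so the pair is consistent; merging gives n ≡ 5197 (mod 18445), where 18445 = lcm(1085, 85).
The solution is unique modulo lcm(155, 35, 85) = 18445.

5197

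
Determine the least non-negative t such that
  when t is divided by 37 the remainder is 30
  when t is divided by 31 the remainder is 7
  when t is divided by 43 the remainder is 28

4285

From t ≡ 30 (mod 37) write t = 30 + 37s. Substituting into t ≡ 7 (mod 31) gives 37s ≡ 8 (mod 31), and since 6⁻¹ ≡ 26 (mod 31), s ≡ 22. Hence t ≡ 30 + 37·22 = 844 (mod 1147).
From t ≡ 844 (mod 1147) write t = 844 + 1147s. Substituting into t ≡ 28 (mod 43) gives 1147s ≡ 1 (mod 43), and since 29⁻¹ ≡ 3 (mod 43), s ≡ 3. Hence t ≡ 844 + 1147·3 = 4285 (mod 49321).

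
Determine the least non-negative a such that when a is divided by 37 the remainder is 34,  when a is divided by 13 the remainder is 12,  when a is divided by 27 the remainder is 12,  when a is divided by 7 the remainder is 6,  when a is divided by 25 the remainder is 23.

504048

The moduli are pairwise coprime; N = 37·13·27·7·25 = 2272725.
N/37 = 61425; 61425 ≡ 5 (mod 37); 5·15 ≡ 1, so inverse 15.
N/13 = 174825; 174825 ≡ 1 (mod 13), inverse 1.
N/27 = 84175; 84175 ≡ 16 (mod 27); 16·22 ≡ 1, so inverse 22.
N/7 = 324675; 324675 ≡ 1 (mod 7), inverse 1.
N/25 = 90909; 90909 ≡ 9 (mod 25); 9·14 ≡ 1, so inverse 14.
a ≡ 34·61425·15 + 12·174825·1 + 12·84175·22 + 6·324675·1 + 23·90909·14 = 86867598.
86867598 mod 2272725 = 504048.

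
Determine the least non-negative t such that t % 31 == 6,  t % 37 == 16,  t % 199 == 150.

The moduli are pairwise coprime; N = 31·37·199 = 228253.
N/31 = 7363; 7363 ≡ 16 (mod 31); 16·2 ≡ 1, so inverse 2.
N/37 = 6169; 6169 ≡ 27 (mod 37); 27·11 ≡ 1, so inverse 11.
N/199 = 1147; 1147 ≡ 152 (mod 199); 152·127 ≡ 1, so inverse 127.
t ≡ 6·7363·2 + 16·6169·11 + 150·1147·127 = 23024450.
23024450 mod 228253 = 199150.

199150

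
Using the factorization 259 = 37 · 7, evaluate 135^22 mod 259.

Mod 37: 135 ≡ 24; 24^22 ≡ 3 (mod 37).
Mod 7: 135 ≡ 2; by Fermat, exponent reduces to 22 mod 6 = 4; 2^4 ≡ 2 (mod 7).
Combine by CRT: x ≡ 3 (mod 37), x ≡ 2 (mod 7) ⇒ x ≡ 114 (mod 259).

114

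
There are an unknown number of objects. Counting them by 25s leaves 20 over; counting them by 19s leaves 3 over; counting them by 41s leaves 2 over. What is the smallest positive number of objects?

From N ≡ 20 (mod 25) write N = 20 + 25t. Substituting into N ≡ 3 (mod 19) gives 25t ≡ 2 (mod 19), and since 6⁻¹ ≡ 16 (mod 19), t ≡ 13. Hence N ≡ 20 + 25·13 = 345 (mod 475).
From N ≡ 345 (mod 475) write N = 345 + 475t. Substituting into N ≡ 2 (mod 41) gives 475t ≡ 26 (mod 41), and since 24⁻¹ ≡ 12 (mod 41), t ≡ 25. Hence N ≡ 345 + 475·25 = 12220 (mod 19475).

12220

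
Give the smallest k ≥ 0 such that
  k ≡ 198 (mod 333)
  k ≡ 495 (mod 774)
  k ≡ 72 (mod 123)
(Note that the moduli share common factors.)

Combine the congruences pairwise.
gcd(333, 774) = 9 and 9 | (495 − 198), so the pair is consistent; merging gives k ≡ 19845 (mod 28638), where 28638 = lcm(333, 774).
gcd(28638, 123) = 3 and 3 | (72 − 19845), so the pair is consistent; merging gives k ≡ 649881 (mod 1174158), where 1174158 = lcm(28638, 123).
The solution is unique modulo lcm(333, 774, 123) = 1174158.

649881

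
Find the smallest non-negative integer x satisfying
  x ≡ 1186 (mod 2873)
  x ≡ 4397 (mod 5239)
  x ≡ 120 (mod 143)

334454

gcd(2873, 5239) = 169 and 169 | (4397 − 1186), so the pair is consistent; merging gives x ≡ 67265 (mod 89063), where 89063 = lcm(2873, 5239).
gcd(89063, 143) = 13 and 13 | (120 − 67265), so the pair is consistent; merging gives x ≡ 334454 (mod 979693), where 979693 = lcm(89063, 143).
The solution is unique modulo lcm(2873, 5239, 143) = 979693.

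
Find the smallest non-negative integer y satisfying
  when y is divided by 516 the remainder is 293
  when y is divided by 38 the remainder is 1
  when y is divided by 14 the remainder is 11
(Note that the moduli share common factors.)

gcd(516, 38) = 2 and 2 | (1 − 293), so the pair is consistent; merging gives y ≡ 2357 (mod 9804), where 9804 = lcm(516, 38).
gcd(9804, 14) = 2 and 2 | (11 − 2357), so the pair is consistent; merging gives y ≡ 51377 (mod 68628), where 68628 = lcm(9804, 14).
The solution is unique modulo lcm(516, 38, 14) = 68628.

51377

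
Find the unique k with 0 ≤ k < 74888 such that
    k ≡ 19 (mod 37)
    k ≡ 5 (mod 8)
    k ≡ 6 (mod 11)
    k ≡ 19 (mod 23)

32357

The moduli are pairwise coprime; N = 37·8·11·23 = 74888.
N/37 = 2024; 2024 ≡ 26 (mod 37); 26·10 ≡ 1, so inverse 10.
N/8 = 9361; 9361 ≡ 1 (mod 8), inverse 1.
N/11 = 6808; 6808 ≡ 10 (mod 11); 10·10 ≡ 1, so inverse 10.
N/23 = 3256; 3256 ≡ 13 (mod 23); 13·16 ≡ 1, so inverse 16.
k ≡ 19·2024·10 + 5·9361·1 + 6·6808·10 + 19·3256·16 = 1829669.
1829669 mod 74888 = 32357.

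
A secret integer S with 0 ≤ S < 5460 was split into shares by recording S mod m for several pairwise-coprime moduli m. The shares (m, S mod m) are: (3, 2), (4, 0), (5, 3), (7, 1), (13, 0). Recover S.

4628

From S ≡ 2 (mod 3) write S = 2 + 3t. Substituting into S ≡ 0 (mod 4) gives 3t ≡ 2 (mod 4), and since 3⁻¹ ≡ 3 (mod 4), t ≡ 2. Hence S ≡ 2 + 3·2 = 8 (mod 12).
From S ≡ 8 (mod 12) write S = 8 + 12t. Substituting into S ≡ 3 (mod 5) gives 12t ≡ 0 (mod 5), and since 2⁻¹ ≡ 3 (mod 5), t ≡ 0. Hence S ≡ 8 + 12·0 = 8 (mod 60).
From S ≡ 8 (mod 60) write S = 8 + 60t. Substituting into S ≡ 1 (mod 7) gives 60t ≡ 0 (mod 7), and since 4⁻¹ ≡ 2 (mod 7), t ≡ 0. Hence S ≡ 8 + 60·0 = 8 (mod 420).
From S ≡ 8 (mod 420) write S = 8 + 420t. Substituting into S ≡ 0 (mod 13) gives 420t ≡ 5 (mod 13), and since 4⁻¹ ≡ 10 (mod 13), t ≡ 11. Hence S ≡ 8 + 420·11 = 4628 (mod 5460).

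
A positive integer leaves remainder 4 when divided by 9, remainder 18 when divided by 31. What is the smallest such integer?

49

Combine the congruences pairwise.
From t ≡ 4 (mod 9) write t = 4 + 9s. Substituting into t ≡ 18 (mod 31) gives 9s ≡ 14 (mod 31), and since 9⁻¹ ≡ 7 (mod 31), s ≡ 5. Hence t ≡ 4 + 9·5 = 49 (mod 279).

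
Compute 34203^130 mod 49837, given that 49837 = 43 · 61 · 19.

Mod 43: 34203 ≡ 18; by Fermat, exponent reduces to 130 mod 42 = 4; 18^4 ≡ 13 (mod 43).
Mod 61: 34203 ≡ 43; by Fermat, exponent reduces to 130 mod 60 = 10; 43^10 ≡ 48 (mod 61).
Mod 19: 34203 ≡ 3; by Fermat, exponent reduces to 130 mod 18 = 4; 3^4 ≡ 5 (mod 19).
Combine by CRT: x ≡ 13 (mod 43), x ≡ 48 (mod 61), x ≡ 5 (mod 19) ⇒ x ≡ 32134 (mod 49837).

32134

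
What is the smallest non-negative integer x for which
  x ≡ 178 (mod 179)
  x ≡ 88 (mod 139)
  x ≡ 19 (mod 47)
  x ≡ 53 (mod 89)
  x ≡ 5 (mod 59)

Combine the congruences pairwise.
From x ≡ 178 (mod 179) write x = 178 + 179t. Substituting into x ≡ 88 (mod 139) gives 179t ≡ 49 (mod 139), and since 40⁻¹ ≡ 73 (mod 139), t ≡ 102. Hence x ≡ 178 + 179·102 = 18436 (mod 24881).
From x ≡ 18436 (mod 24881) write x = 18436 + 24881t. Substituting into x ≡ 19 (mod 47) gives 24881t ≡ 7 (mod 47), and since 18⁻¹ ≡ 34 (mod 47), t ≡ 3. Hence x ≡ 18436 + 24881·3 = 93079 (mod 1169407).
From x ≡ 93079 (mod 1169407) write x = 93079 + 1169407t. Substituting into x ≡ 53 (mod 89) gives 1169407t ≡ 68 (mod 89), and since 36⁻¹ ≡ 47 (mod 89), t ≡ 81. Hence x ≡ 93079 + 1169407·81 = 94815046 (mod 104077223).
From x ≡ 94815046 (mod 104077223) write x = 94815046 + 104077223t. Substituting into x ≡ 5 (mod 59) gives 104077223t ≡ 24 (mod 59), and since 43⁻¹ ≡ 11 (mod 59), t ≡ 28. Hence x ≡ 94815046 + 104077223·28 = 3008977290 (mod 6140556157).

3008977290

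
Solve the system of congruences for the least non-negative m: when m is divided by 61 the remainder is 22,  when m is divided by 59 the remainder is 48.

Combine the congruences pairwise.
From m ≡ 22 (mod 61) write m = 22 + 61t. Substituting into m ≡ 48 (mod 59) gives 61t ≡ 26 (mod 59), and since 2⁻¹ ≡ 30 (mod 59), t ≡ 13. Hence m ≡ 22 + 61·13 = 815 (mod 3599).

815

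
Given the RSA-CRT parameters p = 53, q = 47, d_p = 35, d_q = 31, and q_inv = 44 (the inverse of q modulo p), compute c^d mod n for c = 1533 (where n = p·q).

1584

m₁ = c^(d_p) mod p: c ≡ 49 (mod 53), and 49^35 mod 53 = 47.
m₂ = c^(d_q) mod q: c ≡ 29 (mod 47), and 29^31 mod 47 = 33.
h = q_inv·(m₁ − m₂) mod p = 44·(47 − 33) mod 53 = 33.
m = m₂ + h·q = 33 + 33·47 = 1584.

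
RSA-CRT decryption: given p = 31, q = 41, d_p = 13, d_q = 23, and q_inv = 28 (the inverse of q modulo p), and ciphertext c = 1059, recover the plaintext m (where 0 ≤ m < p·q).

m₁ = c^(d_p) mod p: c ≡ 5 (mod 31), and 5^13 mod 31 = 5.
m₂ = c^(d_q) mod q: c ≡ 34 (mod 41), and 34^23 mod 41 = 15.
h = q_inv·(m₁ − m₂) mod p = 28·(5 − 15) mod 31 = 30.
m = m₂ + h·q = 15 + 30·41 = 1245.

1245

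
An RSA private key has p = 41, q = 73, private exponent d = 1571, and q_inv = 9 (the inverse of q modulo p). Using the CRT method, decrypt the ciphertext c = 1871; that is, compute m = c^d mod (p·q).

2144

d_p = d mod (p−1) = 1571 mod 40 = 11; d_q = d mod (q−1) = 59.
m₁ = c^(d_p) mod p: c ≡ 26 (mod 41), and 26^11 mod 41 = 12.
m₂ = c^(d_q) mod q: c ≡ 46 (mod 73), and 46^59 mod 73 = 27.
h = q_inv·(m₁ − m₂) mod p = 9·(12 − 27) mod 41 = 29.
m = m₂ + h·q = 27 + 29·73 = 2144.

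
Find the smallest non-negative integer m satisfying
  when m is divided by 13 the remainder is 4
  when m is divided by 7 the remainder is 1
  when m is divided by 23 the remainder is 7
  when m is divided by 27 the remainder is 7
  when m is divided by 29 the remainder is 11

Combine the congruences pairwise.
From m ≡ 4 (mod 13) write m = 4 + 13t. Substituting into m ≡ 1 (mod 7) gives 13t ≡ 4 (mod 7), and since 6⁻¹ ≡ 6 (mod 7), t ≡ 3. Hence m ≡ 4 + 13·3 = 43 (mod 91).
From m ≡ 43 (mod 91) write m = 43 + 91t. Substituting into m ≡ 7 (mod 23) gives 91t ≡ 10 (mod 23), and since 22⁻¹ ≡ 22 (mod 23), t ≡ 13. Hence m ≡ 43 + 91·13 = 1226 (mod 2093).
From m ≡ 1226 (mod 2093) write m = 1226 + 2093t. Substituting into m ≡ 7 (mod 27) gives 2093t ≡ 23 (mod 27), and since 14⁻¹ ≡ 2 (mod 27), t ≡ 19. Hence m ≡ 1226 + 2093·19 = 40993 (mod 56511).
From m ≡ 40993 (mod 56511) write m = 40993 + 56511t. Substituting into m ≡ 11 (mod 29) gives 56511t ≡ 24 (mod 29), and since 19⁻¹ ≡ 26 (mod 29), t ≡ 15. Hence m ≡ 40993 + 56511·15 = 888658 (mod 1638819).

888658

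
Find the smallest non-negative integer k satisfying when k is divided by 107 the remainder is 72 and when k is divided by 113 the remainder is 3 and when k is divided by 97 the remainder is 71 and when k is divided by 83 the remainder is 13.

73206262

The moduli are pairwise coprime; N = 107·113·97·83 = 97344641.
N/107 = 909763; 909763 ≡ 49 (mod 107); 49·83 ≡ 1, so inverse 83.
N/113 = 861457; 861457 ≡ 58 (mod 113); 58·76 ≡ 1, so inverse 76.
N/97 = 1003553; 1003553 ≡ 88 (mod 97); 88·43 ≡ 1, so inverse 43.
N/83 = 1172827; 1172827 ≡ 37 (mod 83); 37·9 ≡ 1, so inverse 9.
k ≡ 72·909763·83 + 3·861457·76 + 71·1003553·43 + 13·1172827·9 = 8834223952.
8834223952 mod 97344641 = 73206262.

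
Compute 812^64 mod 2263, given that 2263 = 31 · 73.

Mod 31: 812 ≡ 6; by Fermat, exponent reduces to 64 mod 30 = 4; 6^4 ≡ 25 (mod 31).
Mod 73: 812 ≡ 9; 9^64 ≡ 64 (mod 73).
Combine by CRT: x ≡ 25 (mod 31), x ≡ 64 (mod 73) ⇒ x ≡ 1451 (mod 2263).

1451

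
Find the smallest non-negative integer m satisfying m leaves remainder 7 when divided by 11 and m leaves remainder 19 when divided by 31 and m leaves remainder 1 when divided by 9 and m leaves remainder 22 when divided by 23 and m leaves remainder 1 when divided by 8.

45217

The moduli are pairwise coprime; N = 11·31·9·23·8 = 564696.
N/11 = 51336; 51336 ≡ 10 (mod 11); 10·10 ≡ 1, so inverse 10.
N/31 = 18216; 18216 ≡ 19 (mod 31); 19·18 ≡ 1, so inverse 18.
N/9 = 62744; 62744 ≡ 5 (mod 9); 5·2 ≡ 1, so inverse 2.
N/23 = 24552; 24552 ≡ 11 (mod 23); 11·21 ≡ 1, so inverse 21.
N/8 = 70587; 70587 ≡ 3 (mod 8); 3·3 ≡ 1, so inverse 3.
m ≡ 7·51336·10 + 19·18216·18 + 1·62744·2 + 22·24552·21 + 1·70587·3 = 21503665.
21503665 mod 564696 = 45217.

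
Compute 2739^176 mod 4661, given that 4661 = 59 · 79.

Mod 59: 2739 ≡ 25; by Fermat, exponent reduces to 176 mod 58 = 2; 25^2 ≡ 35 (mod 59).
Mod 79: 2739 ≡ 53; by Fermat, exponent reduces to 176 mod 78 = 20; 53^20 ≡ 42 (mod 79).
Combine by CRT: x ≡ 35 (mod 59), x ≡ 42 (mod 79) ⇒ x ≡ 3044 (mod 4661).

3044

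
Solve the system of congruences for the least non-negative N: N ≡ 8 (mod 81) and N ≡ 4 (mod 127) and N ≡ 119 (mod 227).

2117348

The moduli are pairwise coprime; M = 81·127·227 = 2335149.
M/81 = 28829; 28829 ≡ 74 (mod 81); 74·23 ≡ 1, so inverse 23.
M/127 = 18387; 18387 ≡ 99 (mod 127); 99·68 ≡ 1, so inverse 68.
M/227 = 10287; 10287 ≡ 72 (mod 227); 72·41 ≡ 1, so inverse 41.
N ≡ 8·28829·23 + 4·18387·68 + 119·10287·41 = 60496073.
60496073 mod 2335149 = 2117348.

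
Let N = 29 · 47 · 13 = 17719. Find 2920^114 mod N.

Mod 29: 2920 ≡ 20; by Fermat, exponent reduces to 114 mod 28 = 2; 20^2 ≡ 23 (mod 29).
Mod 47: 2920 ≡ 6; by Fermat, exponent reduces to 114 mod 46 = 22; 6^22 ≡ 8 (mod 47).
Mod 13: 2920 ≡ 8; by Fermat, exponent reduces to 114 mod 12 = 6; 8^6 ≡ 12 (mod 13).
Combine by CRT: x ≡ 23 (mod 29), x ≡ 8 (mod 47), x ≡ 12 (mod 13) ⇒ x ≡ 10724 (mod 17719).

10724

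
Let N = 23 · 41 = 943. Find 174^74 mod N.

Mod 23: 174 ≡ 13; by Fermat, exponent reduces to 74 mod 22 = 8; 13^8 ≡ 2 (mod 23).
Mod 41: 174 ≡ 10; by Fermat, exponent reduces to 74 mod 40 = 34; 10^34 ≡ 37 (mod 41).
Combine by CRT: x ≡ 2 (mod 23), x ≡ 37 (mod 41) ⇒ x ≡ 324 (mod 943).

324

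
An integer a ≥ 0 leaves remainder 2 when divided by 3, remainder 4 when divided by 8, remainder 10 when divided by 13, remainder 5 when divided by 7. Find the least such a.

1076

The moduli are pairwise coprime; N = 3·8·13·7 = 2184.
N/3 = 728; 728 ≡ 2 (mod 3); 2·2 ≡ 1, so inverse 2.
N/8 = 273; 273 ≡ 1 (mod 8), inverse 1.
N/13 = 168; 168 ≡ 12 (mod 13); 12·12 ≡ 1, so inverse 12.
N/7 = 312; 312 ≡ 4 (mod 7); 4·2 ≡ 1, so inverse 2.
a ≡ 2·728·2 + 4·273·1 + 10·168·12 + 5·312·2 = 27284.
27284 mod 2184 = 1076.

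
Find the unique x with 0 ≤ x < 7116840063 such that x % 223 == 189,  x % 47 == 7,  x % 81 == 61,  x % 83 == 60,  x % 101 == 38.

The moduli are pairwise coprime; N = 223·47·81·83·101 = 7116840063.
N/223 = 31914081; 31914081 ≡ 105 (mod 223); 105·17 ≡ 1, so inverse 17.
N/47 = 151422129; 151422129 ≡ 20 (mod 47); 20·40 ≡ 1, so inverse 40.
N/81 = 87862223; 87862223 ≡ 65 (mod 81); 65·5 ≡ 1, so inverse 5.
N/83 = 85745061; 85745061 ≡ 2 (mod 83); 2·42 ≡ 1, so inverse 42.
N/101 = 70463763; 70463763 ≡ 2 (mod 101); 2·51 ≡ 1, so inverse 51.
x ≡ 189·31914081·17 + 7·151422129·40 + 61·87862223·5 + 60·85745061·42 + 38·70463763·51 = 524372442802.
524372442802 mod 7116840063 = 4843118203.

4843118203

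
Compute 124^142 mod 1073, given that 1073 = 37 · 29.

Mod 37: 124 ≡ 13; by Fermat, exponent reduces to 142 mod 36 = 34; 13^34 ≡ 30 (mod 37).
Mod 29: 124 ≡ 8; by Fermat, exponent reduces to 142 mod 28 = 2; 8^2 ≡ 6 (mod 29).
Combine by CRT: x ≡ 30 (mod 37), x ≡ 6 (mod 29) ⇒ x ≡ 992 (mod 1073).

992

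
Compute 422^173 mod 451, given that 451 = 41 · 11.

218

Mod 41: 422 ≡ 12; by Fermat, exponent reduces to 173 mod 40 = 13; 12^13 ≡ 13 (mod 41).
Mod 11: 422 ≡ 4; by Fermat, exponent reduces to 173 mod 10 = 3; 4^3 ≡ 9 (mod 11).
Combine by CRT: x ≡ 13 (mod 41), x ≡ 9 (mod 11) ⇒ x ≡ 218 (mod 451).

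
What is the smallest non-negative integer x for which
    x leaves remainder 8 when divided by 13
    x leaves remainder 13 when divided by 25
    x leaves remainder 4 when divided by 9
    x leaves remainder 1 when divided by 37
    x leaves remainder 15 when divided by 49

1597513

The moduli are pairwise coprime; N = 13·25·9·37·49 = 5303025.
N/13 = 407925; 407925 ≡ 11 (mod 13); 11·6 ≡ 1, so inverse 6.
N/25 = 212121; 212121 ≡ 21 (mod 25); 21·6 ≡ 1, so inverse 6.
N/9 = 589225; 589225 ≡ 4 (mod 9); 4·7 ≡ 1, so inverse 7.
N/37 = 143325; 143325 ≡ 24 (mod 37); 24·17 ≡ 1, so inverse 17.
N/49 = 108225; 108225 ≡ 33 (mod 49); 33·3 ≡ 1, so inverse 3.
x ≡ 8·407925·6 + 13·212121·6 + 4·589225·7 + 1·143325·17 + 15·108225·3 = 59930788.
59930788 mod 5303025 = 1597513.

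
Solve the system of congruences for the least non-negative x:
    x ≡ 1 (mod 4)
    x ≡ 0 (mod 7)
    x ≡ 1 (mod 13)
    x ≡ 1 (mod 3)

469

The moduli are pairwise coprime; N = 4·7·13·3 = 1092.
N/4 = 273; 273 ≡ 1 (mod 4), inverse 1.
N/7 = 156; 156 ≡ 2 (mod 7); 2·4 ≡ 1, so inverse 4.
N/13 = 84; 84 ≡ 6 (mod 13); 6·11 ≡ 1, so inverse 11.
N/3 = 364; 364 ≡ 1 (mod 3), inverse 1.
x ≡ 1·273·1 + 0·156·4 + 1·84·11 + 1·364·1 = 1561.
1561 mod 1092 = 469.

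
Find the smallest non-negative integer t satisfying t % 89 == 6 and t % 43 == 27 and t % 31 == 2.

From t ≡ 6 (mod 89) write t = 6 + 89s. Substituting into t ≡ 27 (mod 43) gives 89s ≡ 21 (mod 43), and since 3⁻¹ ≡ 29 (mod 43), s ≡ 7. Hence t ≡ 6 + 89·7 = 629 (mod 3827).
From t ≡ 629 (mod 3827) write t = 629 + 3827s. Substituting into t ≡ 2 (mod 31) gives 3827s ≡ 24 (mod 31), and since 14⁻¹ ≡ 20 (mod 31), s ≡ 15. Hence t ≡ 629 + 3827·15 = 58034 (mod 118637).

58034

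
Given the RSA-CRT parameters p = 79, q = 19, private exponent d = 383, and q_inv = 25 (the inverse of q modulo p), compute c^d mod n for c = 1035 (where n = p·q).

1365

d_p = d mod (p−1) = 383 mod 78 = 71; d_q = d mod (q−1) = 5.
m₁ = c^(d_p) mod p: c ≡ 8 (mod 79), and 8^71 mod 79 = 22.
m₂ = c^(d_q) mod q: c ≡ 9 (mod 19), and 9^5 mod 19 = 16.
h = q_inv·(m₁ − m₂) mod p = 25·(22 − 16) mod 79 = 71.
m = m₂ + h·q = 16 + 71·19 = 1365.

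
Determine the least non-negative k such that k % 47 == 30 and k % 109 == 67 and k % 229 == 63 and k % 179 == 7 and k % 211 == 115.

The moduli are pairwise coprime; N = 47·109·229·179·211 = 44309344423.
N/47 = 942752009; 942752009 ≡ 18 (mod 47); 18·34 ≡ 1, so inverse 34.
N/109 = 406507747; 406507747 ≡ 95 (mod 109); 95·70 ≡ 1, so inverse 70.
N/229 = 193490587; 193490587 ≡ 14 (mod 229); 14·180 ≡ 1, so inverse 180.
N/179 = 247538237; 247538237 ≡ 32 (mod 179); 32·28 ≡ 1, so inverse 28.
N/211 = 209996893; 209996893 ≡ 198 (mod 211); 198·146 ≡ 1, so inverse 146.
k ≡ 30·942752009·34 + 67·406507747·70 + 63·193490587·180 + 7·247538237·28 + 115·209996893·146 = 8636676967112.
8636676967112 mod 44309344423 = 40664149050.

40664149050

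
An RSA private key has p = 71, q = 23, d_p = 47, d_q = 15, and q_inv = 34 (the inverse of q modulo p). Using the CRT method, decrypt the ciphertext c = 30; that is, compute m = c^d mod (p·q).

37

m₁ = c^(d_p) mod p: c ≡ 30 (mod 71), and 30^47 mod 71 = 37.
m₂ = c^(d_q) mod q: c ≡ 7 (mod 23), and 7^15 mod 23 = 14.
h = q_inv·(m₁ − m₂) mod p = 34·(37 − 14) mod 71 = 1.
m = m₂ + h·q = 14 + 1·23 = 37.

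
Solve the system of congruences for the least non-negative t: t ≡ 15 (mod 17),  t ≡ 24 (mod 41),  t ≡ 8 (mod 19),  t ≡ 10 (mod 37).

21877

From t ≡ 15 (mod 17) write t = 15 + 17s. Substituting into t ≡ 24 (mod 41) gives 17s ≡ 9 (mod 41), and since 17⁻¹ ≡ 29 (mod 41), s ≡ 15. Hence t ≡ 15 + 17·15 = 270 (mod 697).
From t ≡ 270 (mod 697) write t = 270 + 697s. Substituting into t ≡ 8 (mod 19) gives 697s ≡ 4 (mod 19), and since 13⁻¹ ≡ 3 (mod 19), s ≡ 12. Hence t ≡ 270 + 697·12 = 8634 (mod 13243).
From t ≡ 8634 (mod 13243) write t = 8634 + 13243s. Substituting into t ≡ 10 (mod 37) gives 13243s ≡ 34 (mod 37), and since 34⁻¹ ≡ 12 (mod 37), s ≡ 1. Hence t ≡ 8634 + 13243·1 = 21877 (mod 489991).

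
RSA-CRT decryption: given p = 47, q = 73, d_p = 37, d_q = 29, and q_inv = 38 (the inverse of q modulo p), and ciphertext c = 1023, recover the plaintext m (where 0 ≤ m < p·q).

585

m₁ = c^(d_p) mod p: c ≡ 36 (mod 47), and 36^37 mod 47 = 21.
m₂ = c^(d_q) mod q: c ≡ 1 (mod 73), and 1^29 mod 73 = 1.
h = q_inv·(m₁ − m₂) mod p = 38·(21 − 1) mod 47 = 8.
m = m₂ + h·q = 1 + 8·73 = 585.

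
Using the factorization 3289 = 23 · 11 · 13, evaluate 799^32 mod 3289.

Mod 23: 799 ≡ 17; by Fermat, exponent reduces to 32 mod 22 = 10; 17^10 ≡ 4 (mod 23).
Mod 11: 799 ≡ 7; by Fermat, exponent reduces to 32 mod 10 = 2; 7^2 ≡ 5 (mod 11).
Mod 13: 799 ≡ 6; by Fermat, exponent reduces to 32 mod 12 = 8; 6^8 ≡ 3 (mod 13).
Combine by CRT: x ≡ 4 (mod 23), x ≡ 5 (mod 11), x ≡ 3 (mod 13) ⇒ x ≡ 2304 (mod 3289).

2304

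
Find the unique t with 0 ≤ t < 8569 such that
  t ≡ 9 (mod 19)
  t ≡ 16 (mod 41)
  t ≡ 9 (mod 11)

2517

From t ≡ 9 (mod 19) write t = 9 + 19s. Substituting into t ≡ 16 (mod 41) gives 19s ≡ 7 (mod 41), and since 19⁻¹ ≡ 13 (mod 41), s ≡ 9. Hence t ≡ 9 + 19·9 = 180 (mod 779).
From t ≡ 180 (mod 779) write t = 180 + 779s. Substituting into t ≡ 9 (mod 11) gives 779s ≡ 5 (mod 11), and since 9⁻¹ ≡ 5 (mod 11), s ≡ 3. Hence t ≡ 180 + 779·3 = 2517 (mod 8569).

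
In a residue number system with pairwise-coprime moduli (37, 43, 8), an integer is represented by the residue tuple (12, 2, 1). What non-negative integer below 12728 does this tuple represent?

From x ≡ 12 (mod 37) write x = 12 + 37t. Substituting into x ≡ 2 (mod 43) gives 37t ≡ 33 (mod 43), and since 37⁻¹ ≡ 7 (mod 43), t ≡ 16. Hence x ≡ 12 + 37·16 = 604 (mod 1591).
From x ≡ 604 (mod 1591) write x = 604 + 1591t. Substituting into x ≡ 1 (mod 8) gives 1591t ≡ 5 (mod 8), and since 7⁻¹ ≡ 7 (mod 8), t ≡ 3. Hence x ≡ 604 + 1591·3 = 5377 (mod 12728).

5377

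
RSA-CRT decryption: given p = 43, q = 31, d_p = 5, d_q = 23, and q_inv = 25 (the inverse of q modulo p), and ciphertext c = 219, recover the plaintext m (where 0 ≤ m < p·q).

m₁ = c^(d_p) mod p: c ≡ 4 (mod 43), and 4^5 mod 43 = 35.
m₂ = c^(d_q) mod q: c ≡ 2 (mod 31), and 2^23 mod 31 = 8.
h = q_inv·(m₁ − m₂) mod p = 25·(35 − 8) mod 43 = 30.
m = m₂ + h·q = 8 + 30·31 = 938.

938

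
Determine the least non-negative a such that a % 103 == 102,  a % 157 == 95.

From a ≡ 102 (mod 103) write a = 102 + 103t. Substituting into a ≡ 95 (mod 157) gives 103t ≡ 150 (mod 157), and since 103⁻¹ ≡ 125 (mod 157), t ≡ 67. Hence a ≡ 102 + 103·67 = 7003 (mod 16171).

7003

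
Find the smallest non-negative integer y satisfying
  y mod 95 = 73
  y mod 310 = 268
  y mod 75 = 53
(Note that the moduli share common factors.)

Combine the congruences pairwise.
gcd(95, 310) = 5 and 5 | (268 − 73), so the pair is consistent; merging gives y ≡ 4918 (mod 5890), where 5890 = lcm(95, 310).
gcd(5890, 75) = 5 and 5 | (53 − 4918), so the pair is consistent; merging gives y ≡ 28478 (mod 88350), where 88350 = lcm(5890, 75).
The solution is unique modulo lcm(95, 310, 75) = 88350.

28478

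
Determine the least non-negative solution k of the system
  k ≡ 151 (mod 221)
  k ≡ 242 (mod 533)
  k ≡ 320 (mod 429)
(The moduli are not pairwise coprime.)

Combine the congruences pairwise.
gcd(221, 533) = 13 and 13 | (242 − 151), so the pair is consistent; merging gives k ≡ 8770 (mod 9061), where 9061 = lcm(221, 533).
gcd(9061, 429) = 13 and 13 | (320 − 8770), so the pair is consistent; merging gives k ≡ 180929 (mod 299013), where 299013 = lcm(9061, 429).
The solution is unique modulo lcm(221, 533, 429) = 299013.

180929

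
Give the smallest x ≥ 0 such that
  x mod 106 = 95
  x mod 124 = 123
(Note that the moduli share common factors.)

2851

gcd(106, 124) = 2 and 2 | (123 − 95), so the pair is consistent; merging gives x ≡ 2851 (mod 6572), where 6572 = lcm(106, 124).
The solution is unique modulo lcm(106, 124) = 6572.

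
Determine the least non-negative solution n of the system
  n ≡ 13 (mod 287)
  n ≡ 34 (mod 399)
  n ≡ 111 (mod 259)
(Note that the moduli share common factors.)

gcd(287, 399) = 7 and 7 | (34 − 13), so the pair is consistent; merging gives n ≡ 11206 (mod 16359), where 16359 = lcm(287, 399).
gcd(16359, 259) = 7 and 7 | (111 − 11206), so the pair is consistent; merging gives n ≡ 27565 (mod 605283), where 605283 = lcm(16359, 259).
The solution is unique modulo lcm(287, 399, 259) = 605283.

27565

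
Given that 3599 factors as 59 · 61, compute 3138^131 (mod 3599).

Mod 59: 3138 ≡ 11; by Fermat, exponent reduces to 131 mod 58 = 15; 11^15 ≡ 44 (mod 59).
Mod 61: 3138 ≡ 27; by Fermat, exponent reduces to 131 mod 60 = 11; 27^11 ≡ 27 (mod 61).
Combine by CRT: x ≡ 44 (mod 59), x ≡ 27 (mod 61) ⇒ x ≡ 2345 (mod 3599).

2345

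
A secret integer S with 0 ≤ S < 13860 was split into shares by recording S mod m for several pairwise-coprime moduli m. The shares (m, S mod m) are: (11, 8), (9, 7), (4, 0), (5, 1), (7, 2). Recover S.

7576

From S ≡ 8 (mod 11) write S = 8 + 11t. Substituting into S ≡ 7 (mod 9) gives 11t ≡ 8 (mod 9), and since 2⁻¹ ≡ 5 (mod 9), t ≡ 4. Hence S ≡ 8 + 11·4 = 52 (mod 99).
From S ≡ 52 (mod 99) write S = 52 + 99t. Substituting into S ≡ 0 (mod 4) gives 99t ≡ 0 (mod 4), and since 3⁻¹ ≡ 3 (mod 4), t ≡ 0. Hence S ≡ 52 + 99·0 = 52 (mod 396).
From S ≡ 52 (mod 396) write S = 52 + 396t. Substituting into S ≡ 1 (mod 5) gives 396t ≡ 4 (mod 5), and since 1⁻¹ ≡ 1 (mod 5), t ≡ 4. Hence S ≡ 52 + 396·4 = 1636 (mod 1980).
From S ≡ 1636 (mod 1980) write S = 1636 + 1980t. Substituting into S ≡ 2 (mod 7) gives 1980t ≡ 4 (mod 7), and since 6⁻¹ ≡ 6 (mod 7), t ≡ 3. Hence S ≡ 1636 + 1980·3 = 7576 (mod 13860).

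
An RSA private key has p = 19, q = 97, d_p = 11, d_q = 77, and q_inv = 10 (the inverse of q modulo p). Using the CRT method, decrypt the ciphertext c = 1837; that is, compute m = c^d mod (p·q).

857

m₁ = c^(d_p) mod p: c ≡ 13 (mod 19), and 13^11 mod 19 = 2.
m₂ = c^(d_q) mod q: c ≡ 91 (mod 97), and 91^77 mod 97 = 81.
h = q_inv·(m₁ − m₂) mod p = 10·(2 − 81) mod 19 = 8.
m = m₂ + h·q = 81 + 8·97 = 857.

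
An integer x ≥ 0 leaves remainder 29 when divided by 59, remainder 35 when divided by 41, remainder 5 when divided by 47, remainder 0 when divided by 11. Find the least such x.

The moduli are pairwise coprime; N = 59·41·47·11 = 1250623.
N/59 = 21197; 21197 ≡ 16 (mod 59); 16·48 ≡ 1, so inverse 48.
N/41 = 30503; 30503 ≡ 40 (mod 41); 40·40 ≡ 1, so inverse 40.
N/47 = 26609; 26609 ≡ 7 (mod 47); 7·27 ≡ 1, so inverse 27.
N/11 = 113693; 113693 ≡ 8 (mod 11); 8·7 ≡ 1, so inverse 7.
x ≡ 29·21197·48 + 35·30503·40 + 5·26609·27 + 0·113693·7 = 75802639.
75802639 mod 1250623 = 765259.

765259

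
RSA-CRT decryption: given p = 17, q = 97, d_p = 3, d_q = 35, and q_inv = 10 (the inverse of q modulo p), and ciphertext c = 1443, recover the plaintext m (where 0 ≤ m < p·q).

1182

m₁ = c^(d_p) mod p: c ≡ 15 (mod 17), and 15^3 mod 17 = 9.
m₂ = c^(d_q) mod q: c ≡ 85 (mod 97), and 85^35 mod 97 = 18.
h = q_inv·(m₁ − m₂) mod p = 10·(9 − 18) mod 17 = 12.
m = m₂ + h·q = 18 + 12·97 = 1182.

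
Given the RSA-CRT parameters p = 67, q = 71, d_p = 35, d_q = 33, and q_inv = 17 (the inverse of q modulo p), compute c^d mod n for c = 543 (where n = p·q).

m₁ = c^(d_p) mod p: c ≡ 7 (mod 67), and 7^35 mod 67 = 18.
m₂ = c^(d_q) mod q: c ≡ 46 (mod 71), and 46^33 mod 71 = 66.
h = q_inv·(m₁ − m₂) mod p = 17·(18 − 66) mod 67 = 55.
m = m₂ + h·q = 66 + 55·71 = 3971.

3971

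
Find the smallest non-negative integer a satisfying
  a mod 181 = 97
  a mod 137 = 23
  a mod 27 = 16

127159

Combine the congruences pairwise.
From a ≡ 97 (mod 181) write a = 97 + 181t. Substituting into a ≡ 23 (mod 137) gives 181t ≡ 63 (mod 137), and since 44⁻¹ ≡ 109 (mod 137), t ≡ 17. Hence a ≡ 97 + 181·17 = 3174 (mod 24797).
From a ≡ 3174 (mod 24797) write a = 3174 + 24797t. Substituting into a ≡ 16 (mod 27) gives 24797t ≡ 1 (mod 27), and since 11⁻¹ ≡ 5 (mod 27), t ≡ 5. Hence a ≡ 3174 + 24797·5 = 127159 (mod 669519).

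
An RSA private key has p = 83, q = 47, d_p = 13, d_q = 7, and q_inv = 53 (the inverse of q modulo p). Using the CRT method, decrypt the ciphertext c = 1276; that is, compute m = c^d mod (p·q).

3158

m₁ = c^(d_p) mod p: c ≡ 31 (mod 83), and 31^13 mod 83 = 4.
m₂ = c^(d_q) mod q: c ≡ 7 (mod 47), and 7^7 mod 47 = 9.
h = q_inv·(m₁ − m₂) mod p = 53·(4 − 9) mod 83 = 67.
m = m₂ + h·q = 9 + 67·47 = 3158.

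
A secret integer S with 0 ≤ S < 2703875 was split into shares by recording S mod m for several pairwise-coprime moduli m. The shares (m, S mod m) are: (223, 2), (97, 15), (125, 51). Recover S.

From S ≡ 2 (mod 223) write S = 2 + 223t. Substituting into S ≡ 15 (mod 97) gives 223t ≡ 13 (mod 97), and since 29⁻¹ ≡ 87 (mod 97), t ≡ 64. Hence S ≡ 2 + 223·64 = 14274 (mod 21631).
From S ≡ 14274 (mod 21631) write S = 14274 + 21631t. Substituting into S ≡ 51 (mod 125) gives 21631t ≡ 27 (mod 125), and since 6⁻¹ ≡ 21 (mod 125), t ≡ 67. Hence S ≡ 14274 + 21631·67 = 1463551 (mod 2703875).

1463551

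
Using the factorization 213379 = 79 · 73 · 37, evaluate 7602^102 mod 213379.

161960

Mod 79: 7602 ≡ 18; by Fermat, exponent reduces to 102 mod 78 = 24; 18^24 ≡ 10 (mod 79).
Mod 73: 7602 ≡ 10; by Fermat, exponent reduces to 102 mod 72 = 30; 10^30 ≡ 46 (mod 73).
Mod 37: 7602 ≡ 17; by Fermat, exponent reduces to 102 mod 36 = 30; 17^30 ≡ 11 (mod 37).
Combine by CRT: x ≡ 10 (mod 79), x ≡ 46 (mod 73), x ≡ 11 (mod 37) ⇒ x ≡ 161960 (mod 213379).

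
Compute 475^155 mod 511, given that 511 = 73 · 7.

55

Mod 73: 475 ≡ 37; by Fermat, exponent reduces to 155 mod 72 = 11; 37^11 ≡ 55 (mod 73).
Mod 7: 475 ≡ 6; by Fermat, exponent reduces to 155 mod 6 = 5; 6^5 ≡ 6 (mod 7).
Combine by CRT: x ≡ 55 (mod 73), x ≡ 6 (mod 7) ⇒ x ≡ 55 (mod 511).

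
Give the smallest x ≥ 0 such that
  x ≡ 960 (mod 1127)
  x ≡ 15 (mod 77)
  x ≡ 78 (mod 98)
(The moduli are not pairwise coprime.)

Combine the congruences pairwise.
gcd(1127, 77) = 7 and 7 | (15 − 960), so the pair is consistent; merging gives x ≡ 11103 (mod 12397), where 12397 = lcm(1127, 77).
gcd(12397, 98) = 49 and 49 | (78 − 11103), so the pair is consistent; merging gives x ≡ 23500 (mod 24794), where 24794 = lcm(12397, 98).
The solution is unique modulo lcm(1127, 77, 98) = 24794.

23500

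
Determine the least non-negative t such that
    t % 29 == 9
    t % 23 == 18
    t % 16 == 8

The moduli are pairwise coprime; N = 29·23·16 = 10672.
N/29 = 368; 368 ≡ 20 (mod 29); 20·16 ≡ 1, so inverse 16.
N/23 = 464; 464 ≡ 4 (mod 23); 4·6 ≡ 1, so inverse 6.
N/16 = 667; 667 ≡ 11 (mod 16); 11·3 ≡ 1, so inverse 3.
t ≡ 9·368·16 + 18·464·6 + 8·667·3 = 119112.
119112 mod 10672 = 1720.

1720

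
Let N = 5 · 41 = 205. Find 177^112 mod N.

201

Mod 5: 177 ≡ 2; since 4 | 112, by Fermat 2^112 ≡ 1 (mod 5).
Mod 41: 177 ≡ 13; by Fermat, exponent reduces to 112 mod 40 = 32; 13^32 ≡ 37 (mod 41).
Combine by CRT: x ≡ 1 (mod 5), x ≡ 37 (mod 41) ⇒ x ≡ 201 (mod 205).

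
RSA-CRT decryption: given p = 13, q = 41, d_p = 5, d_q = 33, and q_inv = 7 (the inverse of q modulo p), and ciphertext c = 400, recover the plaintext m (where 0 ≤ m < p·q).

m₁ = c^(d_p) mod p: c ≡ 10 (mod 13), and 10^5 mod 13 = 4.
m₂ = c^(d_q) mod q: c ≡ 31 (mod 41), and 31^33 mod 41 = 25.
h = q_inv·(m₁ − m₂) mod p = 7·(4 − 25) mod 13 = 9.
m = m₂ + h·q = 25 + 9·41 = 394.

394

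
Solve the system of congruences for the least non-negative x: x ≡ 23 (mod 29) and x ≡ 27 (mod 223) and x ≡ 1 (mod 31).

The moduli are pairwise coprime; N = 29·223·31 = 200477.
N/29 = 6913; 6913 ≡ 11 (mod 29); 11·8 ≡ 1, so inverse 8.
N/223 = 899; 899 ≡ 7 (mod 223); 7·32 ≡ 1, so inverse 32.
N/31 = 6467; 6467 ≡ 19 (mod 31); 19·18 ≡ 1, so inverse 18.
x ≡ 23·6913·8 + 27·899·32 + 1·6467·18 = 2165134.
2165134 mod 200477 = 160364.

160364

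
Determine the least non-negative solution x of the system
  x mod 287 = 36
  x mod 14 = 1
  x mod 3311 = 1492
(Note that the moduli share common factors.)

130621

Combine the congruences pairwise.
gcd(287, 14) = 7 and 7 | (1 − 36), so the pair is consistent; merging gives x ≡ 323 (mod 574), where 574 = lcm(287, 14).
gcd(574, 3311) = 7 and 7 | (1492 − 323), so the pair is consistent; merging gives x ≡ 130621 (mod 271502), where 271502 = lcm(574, 3311).
The solution is unique modulo lcm(287, 14, 3311) = 271502.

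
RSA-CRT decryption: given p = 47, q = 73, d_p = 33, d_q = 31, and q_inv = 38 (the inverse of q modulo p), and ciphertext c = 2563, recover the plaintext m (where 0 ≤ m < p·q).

3293

m₁ = c^(d_p) mod p: c ≡ 25 (mod 47), and 25^33 mod 47 = 3.
m₂ = c^(d_q) mod q: c ≡ 8 (mod 73), and 8^31 mod 73 = 8.
h = q_inv·(m₁ − m₂) mod p = 38·(3 − 8) mod 47 = 45.
m = m₂ + h·q = 8 + 45·73 = 3293.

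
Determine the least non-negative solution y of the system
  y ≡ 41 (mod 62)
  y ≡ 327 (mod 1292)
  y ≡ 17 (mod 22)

133403

Combine the congruences pairwise.
gcd(62, 1292) = 2 and 2 | (327 − 41), so the pair is consistent; merging gives y ≡ 13247 (mod 40052), where 40052 = lcm(62, 1292).
gcd(40052, 22) = 2 and 2 | (17 − 13247), so the pair is consistent; merging gives y ≡ 133403 (mod 440572), where 440572 = lcm(40052, 22).
The solution is unique modulo lcm(62, 1292, 22) = 440572.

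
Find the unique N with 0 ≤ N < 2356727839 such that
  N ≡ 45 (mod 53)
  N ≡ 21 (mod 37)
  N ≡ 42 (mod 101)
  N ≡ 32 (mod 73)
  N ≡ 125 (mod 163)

64055050

The moduli are pairwise coprime; M = 53·37·101·73·163 = 2356727839.
M/53 = 44466563; 44466563 ≡ 40 (mod 53); 40·4 ≡ 1, so inverse 4.
M/37 = 63695347; 63695347 ≡ 32 (mod 37); 32·22 ≡ 1, so inverse 22.
M/101 = 23333939; 23333939 ≡ 10 (mod 101); 10·91 ≡ 1, so inverse 91.
M/73 = 32283943; 32283943 ≡ 58 (mod 73); 58·34 ≡ 1, so inverse 34.
M/163 = 14458453; 14458453 ≡ 27 (mod 163); 27·157 ≡ 1, so inverse 157.
N ≡ 45·44466563·4 + 21·63695347·22 + 42·23333939·91 + 32·32283943·34 + 125·14458453·157 = 445485616621.
445485616621 mod 2356727839 = 64055050.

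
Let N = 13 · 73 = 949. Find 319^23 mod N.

Mod 13: 319 ≡ 7; by Fermat, exponent reduces to 23 mod 12 = 11; 7^11 ≡ 2 (mod 13).
Mod 73: 319 ≡ 27; 27^23 ≡ 46 (mod 73).
Combine by CRT: x ≡ 2 (mod 13), x ≡ 46 (mod 73) ⇒ x ≡ 119 (mod 949).

119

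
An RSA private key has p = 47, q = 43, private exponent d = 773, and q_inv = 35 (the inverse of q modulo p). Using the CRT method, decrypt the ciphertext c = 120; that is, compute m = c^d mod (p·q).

1216

d_p = d mod (p−1) = 773 mod 46 = 37; d_q = d mod (q−1) = 17.
m₁ = c^(d_p) mod p: c ≡ 26 (mod 47), and 26^37 mod 47 = 41.
m₂ = c^(d_q) mod q: c ≡ 34 (mod 43), and 34^17 mod 43 = 12.
h = q_inv·(m₁ − m₂) mod p = 35·(41 − 12) mod 47 = 28.
m = m₂ + h·q = 12 + 28·43 = 1216.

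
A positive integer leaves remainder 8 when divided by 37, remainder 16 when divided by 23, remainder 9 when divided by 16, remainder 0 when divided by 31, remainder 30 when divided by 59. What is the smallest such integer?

The moduli are pairwise coprime; N = 37·23·16·31·59 = 24903664.
N/37 = 673072; 673072 ≡ 5 (mod 37); 5·15 ≡ 1, so inverse 15.
N/23 = 1082768; 1082768 ≡ 20 (mod 23); 20·15 ≡ 1, so inverse 15.
N/16 = 1556479; 1556479 ≡ 15 (mod 16); 15·15 ≡ 1, so inverse 15.
N/31 = 803344; 803344 ≡ 10 (mod 31); 10·28 ≡ 1, so inverse 28.
N/59 = 422096; 422096 ≡ 10 (mod 59); 10·6 ≡ 1, so inverse 6.
x ≡ 8·673072·15 + 16·1082768·15 + 9·1556479·15 + 0·803344·28 + 30·422096·6 = 626734905.
626734905 mod 24903664 = 4143305.

4143305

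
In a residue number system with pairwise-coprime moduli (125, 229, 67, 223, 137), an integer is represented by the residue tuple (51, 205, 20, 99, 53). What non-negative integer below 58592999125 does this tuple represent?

52329202176

The moduli are pairwise coprime; N = 125·229·67·223·137 = 58592999125.
N/125 = 468743993; 468743993 ≡ 118 (mod 125); 118·107 ≡ 1, so inverse 107.
N/229 = 255864625; 255864625 ≡ 177 (mod 229); 177·22 ≡ 1, so inverse 22.
N/67 = 874522375; 874522375 ≡ 51 (mod 67); 51·46 ≡ 1, so inverse 46.
N/223 = 262748875; 262748875 ≡ 17 (mod 223); 17·105 ≡ 1, so inverse 105.
N/137 = 427686125; 427686125 ≡ 73 (mod 137); 73·122 ≡ 1, so inverse 122.
x ≡ 51·468743993·107 + 205·255864625·22 + 20·874522375·46 + 99·262748875·105 + 53·427686125·122 = 10013139053426.
10013139053426 mod 58592999125 = 52329202176.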